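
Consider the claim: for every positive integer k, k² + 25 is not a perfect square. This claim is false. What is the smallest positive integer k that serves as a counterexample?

We need the least positive integer k for which k² + 25 is a perfect square.
The first 11 eligible values, up to k = 11, all satisfy the conclusion.
k = 12: 12² + 25 = 169 = 13², a perfect square.

k = 12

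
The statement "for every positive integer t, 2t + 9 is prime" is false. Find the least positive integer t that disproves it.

A counterexample is any positive integer t such that 2t + 9 is not prime; we check each in order.
For t = 1, 2 the conclusion holds.
t = 3: 2t + 9 = 15 = 3 × 5, composite.
So t = 3 is the smallest counterexample.

t = 3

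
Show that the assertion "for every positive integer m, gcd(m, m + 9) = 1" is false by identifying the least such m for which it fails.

We need the least positive integer m for which gcd(m, m + 9) > 1.
For m = 1, 2 the conclusion holds.
m = 3: gcd(3, 12) = 3.
Thus m = 3 disproves the claim, and no smaller m works.

m = 3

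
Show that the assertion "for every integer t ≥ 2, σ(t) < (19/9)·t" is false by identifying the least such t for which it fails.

We need the least integer t ≥ 2 for which the claim fails.
For t = 2, 3, 4, 5, 6, 7, 8, 9, 10, 11 the conclusion holds.
t = 12: σ(12) = 28; 28 ≥ 76/3.
Thus t = 12 disproves the claim, and no smaller t works.

t = 12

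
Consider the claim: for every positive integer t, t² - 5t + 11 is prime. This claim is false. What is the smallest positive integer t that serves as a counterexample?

t = 7

Check each positive integer t in order until t² - 5t + 11 is not prime.
t = 1: t² - 5t + 11 = 7, prime.
t = 2: t² - 5t + 11 = 5, prime.
t = 3: t² - 5t + 11 = 5, prime.
t = 4: t² - 5t + 11 = 7, prime.
t = 5: t² - 5t + 11 = 11, prime.
t = 6: t² - 5t + 11 = 17, prime.
t = 7: t² - 5t + 11 = 25 = 5 × 5, composite.
Thus t = 7 disproves the claim, and no smaller t works.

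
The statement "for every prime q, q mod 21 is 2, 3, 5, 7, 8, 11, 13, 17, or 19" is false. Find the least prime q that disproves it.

q = 31

For q = 2, 3, 5, 7, 11, 13, 17, 19, 23, 29 the conclusion holds.
q = 31: 31 mod 21 = 10 — not in {2, 3, 5, 7, 8, 11, 13, 17, 19}.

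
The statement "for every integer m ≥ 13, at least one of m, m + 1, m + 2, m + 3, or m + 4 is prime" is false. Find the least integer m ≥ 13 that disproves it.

m = 24

For m = 13, 14, 15, 16, …, 21, 22, 23 the conclusion holds.
m = 24: 24 = 2 × 12; 25 = 5 × 5; 26 = 2 × 13; 27 = 3 × 9; 28 = 2 × 14 — all composite.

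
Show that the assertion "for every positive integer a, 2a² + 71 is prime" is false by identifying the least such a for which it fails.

a = 5

Check each positive integer a in order until 2a² + 71 is not prime.
For a = 1, 2, 3, 4 the conclusion holds.
a = 5: 2a² + 71 = 121 = 11 × 11, composite.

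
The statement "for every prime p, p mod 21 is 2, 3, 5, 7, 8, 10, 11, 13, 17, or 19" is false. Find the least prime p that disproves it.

A counterexample is any prime p such that the claim fails; we check each in order.
For p = 2, 3, 5, 7, …, 23, 29, 31 the conclusion holds.
p = 37: 37 mod 21 = 16 — not in {2, 3, 5, 7, 8, 10, 11, 13, 17, 19}.
Thus p = 37 disproves the claim, and no smaller p works.

p = 37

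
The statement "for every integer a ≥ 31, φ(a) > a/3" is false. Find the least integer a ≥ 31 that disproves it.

a = 36

For a = 31, 32, 33, 34, 35 the conclusion holds.
a = 36: φ(36) = 12 and 36/3 = 12, so φ(36) ≤ 36/3.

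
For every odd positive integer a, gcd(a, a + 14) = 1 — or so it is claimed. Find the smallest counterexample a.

a = 1: gcd(1, 15) = 1.
a = 3: gcd(3, 17) = 1.
a = 5: gcd(5, 19) = 1.
a = 7: gcd(7, 21) = 7.

a = 7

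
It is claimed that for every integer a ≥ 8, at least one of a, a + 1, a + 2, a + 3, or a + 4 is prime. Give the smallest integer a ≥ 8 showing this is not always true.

a = 24

Check each integer a ≥ 8 in order until a, a + 1, a + 2, a + 3, a + 4 are all composite.
The first 16 eligible values, up to a = 23, all satisfy the conclusion.
a = 24: 24 = 2 × 12; 25 = 5 × 5; 26 = 2 × 13; 27 = 3 × 9; 28 = 2 × 14 — all composite.
So a = 24 is the smallest counterexample.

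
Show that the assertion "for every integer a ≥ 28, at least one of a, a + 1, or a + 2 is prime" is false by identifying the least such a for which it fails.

a = 32

We need the least integer a ≥ 28 for which a, a + 1, a + 2 are all composite.
The first 4 eligible values, up to a = 31, all satisfy the conclusion.
a = 32: 32 = 2 × 16; 33 = 3 × 11; 34 = 2 × 17 — all composite.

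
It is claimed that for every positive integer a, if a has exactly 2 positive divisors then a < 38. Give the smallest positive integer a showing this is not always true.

a = 41

A counterexample is any positive integer a such that a has exactly 2 positive divisors but the claim fails; we check each in order.
For a = 2, 3, 5, 7, …, 29, 31, 37 the conclusion holds.
a = 41: τ(41) = 2; 41 ≥ 38.
So a = 41 is the smallest counterexample.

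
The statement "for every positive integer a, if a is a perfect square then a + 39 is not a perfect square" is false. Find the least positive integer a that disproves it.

a = 25

Check each positive integer a in order until a is a perfect square but a + 39 is a perfect square.
For a = 1, 4, 9, 16 the conclusion holds.
a = 25: 25 = 5² and 25 + 39 = 64 = 8².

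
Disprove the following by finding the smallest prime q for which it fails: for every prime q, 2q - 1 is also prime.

q = 5

A counterexample is any prime q such that 2q - 1 is not prime; we check each in order.
For q = 2, 3 the conclusion holds.
q = 5: 2q - 1 = 9 = 3 × 3, not prime.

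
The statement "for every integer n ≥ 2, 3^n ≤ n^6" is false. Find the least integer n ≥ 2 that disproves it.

Check each integer n ≥ 2 in order until 3^n > n^6.
For n = 2, 3, 4, 5, …, 12, 13, 14 the conclusion holds.
n = 15: 3^n = 14348907 and n^6 = 11390625, so 14348907 > 11390625.
So n = 15 is the smallest counterexample.

n = 15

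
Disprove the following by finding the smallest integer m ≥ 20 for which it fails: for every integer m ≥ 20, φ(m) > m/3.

m = 24

We need the least integer m ≥ 20 for which the claim fails.
The first 4 eligible values, up to m = 23, all satisfy the conclusion.
m = 24: φ(24) = 8 and 24/3 = 8, so φ(24) ≤ 24/3.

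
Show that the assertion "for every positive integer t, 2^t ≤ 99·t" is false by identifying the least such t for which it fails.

Check each positive integer t in order until 2^t > 99·t.
For t = 1, 2, 3, 4, 5, 6, 7, 8, 9 the conclusion holds.
t = 10: 2^t = 1024 and 99·t = 990, so 1024 > 990.

t = 10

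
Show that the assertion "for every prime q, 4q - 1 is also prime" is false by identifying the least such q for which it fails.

q = 2: 4q - 1 = 7, prime.
q = 3: 4q - 1 = 11, prime.
q = 5: 4q - 1 = 19, prime.
q = 7: 4q - 1 = 27 = 3 × 9, not prime.

q = 7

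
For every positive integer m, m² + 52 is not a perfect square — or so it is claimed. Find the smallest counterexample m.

Check each positive integer m in order until m² + 52 is a perfect square.
For m = 1, 2, 3, 4, …, 9, 10, 11 the conclusion holds.
m = 12: 12² + 52 = 196 = 14², a perfect square.

m = 12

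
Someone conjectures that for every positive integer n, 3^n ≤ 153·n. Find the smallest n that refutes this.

We need the least positive integer n for which 3^n > 153·n.
For n = 1, 2, 3, 4, 5, 6 the conclusion holds.
n = 7: 3^n = 2187 and 153·n = 1071, so 2187 > 1071.

n = 7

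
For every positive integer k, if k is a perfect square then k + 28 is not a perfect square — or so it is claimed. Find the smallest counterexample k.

k = 36

Check each positive integer k in order until k is a perfect square but k + 28 is a perfect square.
The first 5 eligible values, up to k = 25, all satisfy the conclusion.
k = 36: 36 = 6² and 36 + 28 = 64 = 8².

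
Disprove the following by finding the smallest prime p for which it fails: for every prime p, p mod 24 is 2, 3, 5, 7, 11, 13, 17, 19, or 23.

p = 73

A counterexample is any prime p such that the claim fails; we check each in order.
For p = 2, 3, 5, 7, …, 61, 67, 71 the conclusion holds.
p = 73: 73 mod 24 = 1 — not in {2, 3, 5, 7, 11, 13, 17, 19, 23}.
Thus p = 73 disproves the claim, and no smaller p works.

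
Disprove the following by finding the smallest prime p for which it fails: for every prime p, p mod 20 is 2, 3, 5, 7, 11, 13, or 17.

p = 19

For p = 2, 3, 5, 7, 11, 13, 17 the conclusion holds.
p = 19: 19 mod 20 = 19 — not in {2, 3, 5, 7, 11, 13, 17}.
Hence p = 19 is a counterexample.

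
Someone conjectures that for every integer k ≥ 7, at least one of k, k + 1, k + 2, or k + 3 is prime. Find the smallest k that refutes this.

Check each integer k ≥ 7 in order until k, k + 1, k + 2, k + 3 are all composite.
For k = 7, 8, 9, 10, …, 21, 22, 23 the conclusion holds.
k = 24: 24 = 2 × 12; 25 = 5 × 5; 26 = 2 × 13; 27 = 3 × 9 — all composite.

k = 24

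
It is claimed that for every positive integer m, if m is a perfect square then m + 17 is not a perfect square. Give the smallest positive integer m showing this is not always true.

We need the least positive integer m for which m is a perfect square but m + 17 is a perfect square.
The first 7 eligible values, up to m = 49, all satisfy the conclusion.
m = 64: 64 = 8² and 64 + 17 = 81 = 9².
Thus m = 64 disproves the claim, and no smaller m works.

m = 64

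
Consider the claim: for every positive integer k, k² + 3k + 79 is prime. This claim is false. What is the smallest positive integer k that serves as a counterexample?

Check each positive integer k in order until k² + 3k + 79 is not prime.
k = 1: k² + 3k + 79 = 83, prime.
k = 2: k² + 3k + 79 = 89, prime.
k = 3: k² + 3k + 79 = 97, prime.
k = 4: k² + 3k + 79 = 107, prime.
k = 5: k² + 3k + 79 = 119 = 7 × 17, composite.
Hence k = 5 is a counterexample.

k = 5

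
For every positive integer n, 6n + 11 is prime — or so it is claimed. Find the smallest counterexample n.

n = 4

We need the least positive integer n for which 6n + 11 is not prime.
For n = 1, 2, 3 the conclusion holds.
n = 4: 6n + 11 = 35 = 5 × 7, composite.
Hence n = 4 is a counterexample.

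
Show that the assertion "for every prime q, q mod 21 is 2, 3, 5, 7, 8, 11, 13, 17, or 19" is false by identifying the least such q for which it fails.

A counterexample is any prime q such that the claim fails; we check each in order.
The first 10 eligible values, up to q = 29, all satisfy the conclusion.
q = 31: 31 mod 21 = 10 — not in {2, 3, 5, 7, 8, 11, 13, 17, 19}.
Thus q = 31 disproves the claim, and no smaller q works.

q = 31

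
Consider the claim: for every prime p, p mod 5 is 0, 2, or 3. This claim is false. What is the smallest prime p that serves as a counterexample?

p = 11

p = 2: 2 mod 5 = 2.
p = 3: 3 mod 5 = 3.
p = 5: 5 mod 5 = 0.
p = 7: 7 mod 5 = 2.
p = 11: 11 mod 5 = 1 — not in {0, 2, 3}.
Hence p = 11 is a counterexample.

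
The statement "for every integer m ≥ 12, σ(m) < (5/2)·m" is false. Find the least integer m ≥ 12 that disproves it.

m = 24

A counterexample is any integer m ≥ 12 such that the claim fails; we check each in order.
For m = 12, 13, 14, 15, …, 21, 22, 23 the conclusion holds.
m = 24: σ(24) = 60; 60 ≥ 60.
Hence m = 24 is a counterexample.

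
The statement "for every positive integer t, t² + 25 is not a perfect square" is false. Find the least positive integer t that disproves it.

A counterexample is any positive integer t such that t² + 25 is a perfect square; we check each in order.
For t = 1, 2, 3, 4, …, 9, 10, 11 the conclusion holds.
t = 12: 12² + 25 = 169 = 13², a perfect square.
So t = 12 is the smallest counterexample.

t = 12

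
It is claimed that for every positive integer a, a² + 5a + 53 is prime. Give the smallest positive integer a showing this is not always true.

For a = 1, 2 the conclusion holds.
a = 3: a² + 5a + 53 = 77 = 7 × 11, composite.

a = 3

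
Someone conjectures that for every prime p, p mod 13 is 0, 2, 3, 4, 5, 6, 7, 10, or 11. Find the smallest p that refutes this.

A counterexample is any prime p such that the claim fails; we check each in order.
For p = 2, 3, 5, 7, …, 37, 41, 43 the conclusion holds.
p = 47: 47 mod 13 = 8 — not in {0, 2, 3, 4, 5, 6, 7, 10, 11}.
So p = 47 is the smallest counterexample.

p = 47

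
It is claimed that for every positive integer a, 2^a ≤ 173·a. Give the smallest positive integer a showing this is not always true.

A counterexample is any positive integer a such that 2^a > 173·a; we check each in order.
The first 10 eligible values, up to a = 10, all satisfy the conclusion.
a = 11: 2^a = 2048 and 173·a = 1903, so 2048 > 1903.

a = 11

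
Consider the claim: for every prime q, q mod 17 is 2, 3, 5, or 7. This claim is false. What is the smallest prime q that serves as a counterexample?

q = 11

A counterexample is any prime q such that the claim fails; we check each in order.
For q = 2, 3, 5, 7 the conclusion holds.
q = 11: 11 mod 17 = 11 — not in {2, 3, 5, 7}.
Hence q = 11 is a counterexample.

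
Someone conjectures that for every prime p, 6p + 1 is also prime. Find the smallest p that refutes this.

The first 7 eligible values, up to p = 17, all satisfy the conclusion.
p = 19: 6p + 1 = 115 = 5 × 23, not prime.
Hence p = 19 is a counterexample.

p = 19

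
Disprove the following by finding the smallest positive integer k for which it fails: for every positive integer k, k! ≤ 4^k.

We need the least positive integer k for which k! > 4^k.
The first 8 eligible values, up to k = 8, all satisfy the conclusion.
k = 9: k! = 362880 and 4^k = 262144, so 362880 > 262144.

k = 9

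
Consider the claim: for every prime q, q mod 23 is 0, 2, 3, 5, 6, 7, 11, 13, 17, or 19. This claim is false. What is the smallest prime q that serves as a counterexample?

q = 31

Check each prime q in order until the claim fails.
For q = 2, 3, 5, 7, 11, 13, 17, 19, 23, 29 the conclusion holds.
q = 31: 31 mod 23 = 8 — not in {0, 2, 3, 5, 6, 7, 11, 13, 17, 19}.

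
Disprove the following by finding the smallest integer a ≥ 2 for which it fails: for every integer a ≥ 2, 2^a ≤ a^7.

a = 37

For a = 2, 3, 4, 5, …, 34, 35, 36 the conclusion holds.
a = 37: 2^a = 137438953472 and a^7 = 94931877133, so 137438953472 > 94931877133.
Hence a = 37 is a counterexample.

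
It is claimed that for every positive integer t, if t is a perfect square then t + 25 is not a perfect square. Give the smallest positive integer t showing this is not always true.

A counterexample is any positive integer t such that t is a perfect square but t + 25 is a perfect square; we check each in order.
For t = 1, 4, 9, 16, …, 81, 100, 121 the conclusion holds.
t = 144: 144 = 12² and 144 + 25 = 169 = 13².

t = 144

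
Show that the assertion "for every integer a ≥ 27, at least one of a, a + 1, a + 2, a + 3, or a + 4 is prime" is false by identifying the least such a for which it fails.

a = 32

A counterexample is any integer a ≥ 27 such that a, a + 1, a + 2, a + 3, a + 4 are all composite; we check each in order.
a = 27: 29 is prime.
a = 28: 29 is prime.
a = 29: 29 is prime.
a = 30: 31 is prime.
a = 31: 31 is prime.
a = 32: 32 = 2 × 16; 33 = 3 × 11; 34 = 2 × 17; 35 = 5 × 7; 36 = 2 × 18 — all composite.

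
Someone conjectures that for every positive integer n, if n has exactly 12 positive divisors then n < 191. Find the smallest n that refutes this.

The first 12 eligible values, up to n = 160, all satisfy the conclusion.
n = 198: τ(198) = 12; 198 ≥ 191.

n = 198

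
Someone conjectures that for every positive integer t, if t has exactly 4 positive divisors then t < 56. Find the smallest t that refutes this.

The first 17 eligible values, up to t = 55, all satisfy the conclusion.
t = 57: τ(57) = 4; 57 ≥ 56.
So t = 57 is the smallest counterexample.

t = 57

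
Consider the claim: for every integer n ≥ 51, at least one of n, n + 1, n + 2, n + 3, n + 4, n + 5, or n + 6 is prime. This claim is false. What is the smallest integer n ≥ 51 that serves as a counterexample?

n = 90

A counterexample is any integer n ≥ 51 such that n, n + 1, n + 2, n + 3, n + 4, n + 5, n + 6 are all composite; we check each in order.
For n = 51, 52, 53, 54, …, 87, 88, 89 the conclusion holds.
n = 90: 90 = 2 × 45; 91 = 7 × 13; 92 = 2 × 46; 93 = 3 × 31; 94 = 2 × 47; 95 = 5 × 19; 96 = 2 × 48 — all composite.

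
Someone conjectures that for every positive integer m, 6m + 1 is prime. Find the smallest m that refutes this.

A counterexample is any positive integer m such that 6m + 1 is not prime; we check each in order.
m = 1: 6m + 1 = 7, prime.
m = 2: 6m + 1 = 13, prime.
m = 3: 6m + 1 = 19, prime.
m = 4: 6m + 1 = 25 = 5 × 5, composite.
Thus m = 4 disproves the claim, and no smaller m works.

m = 4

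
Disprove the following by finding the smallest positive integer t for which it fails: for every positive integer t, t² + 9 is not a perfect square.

t = 4

Check each positive integer t in order until t² + 9 is a perfect square.
t = 1: 1² + 9 = 10, not a perfect square.
t = 2: 2² + 9 = 13, not a perfect square.
t = 3: 3² + 9 = 18, not a perfect square.
t = 4: 4² + 9 = 25 = 5², a perfect square.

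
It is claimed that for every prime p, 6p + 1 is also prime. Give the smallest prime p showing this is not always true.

p = 19

p = 2: 6p + 1 = 13, prime.
p = 3: 6p + 1 = 19, prime.
p = 5: 6p + 1 = 31, prime.
p = 7: 6p + 1 = 43, prime.
p = 11: 6p + 1 = 67, prime.
p = 13: 6p + 1 = 79, prime.
p = 17: 6p + 1 = 103, prime.
p = 19: 6p + 1 = 115 = 5 × 23, not prime.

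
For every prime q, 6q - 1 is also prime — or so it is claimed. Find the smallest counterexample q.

q = 11

Check each prime q in order until 6q - 1 is not prime.
For q = 2, 3, 5, 7 the conclusion holds.
q = 11: 6q - 1 = 65 = 5 × 13, not prime.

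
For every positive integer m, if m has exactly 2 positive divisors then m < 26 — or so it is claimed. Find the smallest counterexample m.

A counterexample is any positive integer m such that m has exactly 2 positive divisors but the claim fails; we check each in order.
For m = 2, 3, 5, 7, 11, 13, 17, 19, 23 the conclusion holds.
m = 29: τ(29) = 2; 29 ≥ 26.

m = 29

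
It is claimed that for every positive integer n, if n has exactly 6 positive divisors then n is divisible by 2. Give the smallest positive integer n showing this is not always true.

n = 45

The first 6 eligible values, up to n = 44, all satisfy the conclusion.
n = 45: τ(45) = 6; 45 mod 2 = 1.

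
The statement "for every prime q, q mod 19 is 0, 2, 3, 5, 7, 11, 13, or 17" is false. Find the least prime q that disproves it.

q = 23

q = 2: 2 mod 19 = 2.
q = 3: 3 mod 19 = 3.
q = 5: 5 mod 19 = 5.
q = 7: 7 mod 19 = 7.
q = 11: 11 mod 19 = 11.
q = 13: 13 mod 19 = 13.
q = 17: 17 mod 19 = 17.
q = 19: 19 mod 19 = 0.
q = 23: 23 mod 19 = 4 — not in {0, 2, 3, 5, 7, 11, 13, 17}.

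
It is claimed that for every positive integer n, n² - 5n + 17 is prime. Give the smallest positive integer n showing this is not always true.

n = 13

We need the least positive integer n for which n² - 5n + 17 is not prime.
The first 12 eligible values, up to n = 12, all satisfy the conclusion.
n = 13: n² - 5n + 17 = 121 = 11 × 11, composite.
Hence n = 13 is a counterexample.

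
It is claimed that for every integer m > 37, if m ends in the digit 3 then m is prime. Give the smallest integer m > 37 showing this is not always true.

For m = 43, 53 the conclusion holds.
m = 63: 63 ends in 3; 63 = 3 × 21, composite.
Hence m = 63 is a counterexample.

m = 63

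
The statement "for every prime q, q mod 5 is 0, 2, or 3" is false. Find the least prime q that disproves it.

q = 11

For q = 2, 3, 5, 7 the conclusion holds.
q = 11: 11 mod 5 = 1 — not in {0, 2, 3}.
Hence q = 11 is a counterexample.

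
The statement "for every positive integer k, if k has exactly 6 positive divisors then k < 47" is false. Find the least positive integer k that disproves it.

k = 50

Check each positive integer k in order until k has exactly 6 positive divisors but the claim fails.
The first 7 eligible values, up to k = 45, all satisfy the conclusion.
k = 50: τ(50) = 6; 50 ≥ 47.
Thus k = 50 disproves the claim, and no smaller k works.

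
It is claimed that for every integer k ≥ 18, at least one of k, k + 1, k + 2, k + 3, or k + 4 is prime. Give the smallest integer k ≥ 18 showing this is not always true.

k = 24

The first 6 eligible values, up to k = 23, all satisfy the conclusion.
k = 24: 24 = 2 × 12; 25 = 5 × 5; 26 = 2 × 13; 27 = 3 × 9; 28 = 2 × 14 — all composite.
Hence k = 24 is a counterexample.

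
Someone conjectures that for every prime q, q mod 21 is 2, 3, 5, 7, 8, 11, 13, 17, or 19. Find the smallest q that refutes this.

q = 31

A counterexample is any prime q such that the claim fails; we check each in order.
For q = 2, 3, 5, 7, 11, 13, 17, 19, 23, 29 the conclusion holds.
q = 31: 31 mod 21 = 10 — not in {2, 3, 5, 7, 8, 11, 13, 17, 19}.
Hence q = 31 is a counterexample.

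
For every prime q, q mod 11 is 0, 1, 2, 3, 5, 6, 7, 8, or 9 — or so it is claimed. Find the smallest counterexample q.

For q = 2, 3, 5, 7, …, 23, 29, 31 the conclusion holds.
q = 37: 37 mod 11 = 4 — not in {0, 1, 2, 3, 5, 6, 7, 8, 9}.

q = 37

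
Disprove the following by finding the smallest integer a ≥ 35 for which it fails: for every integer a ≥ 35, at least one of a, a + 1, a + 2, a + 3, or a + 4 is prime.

a = 48

Check each integer a ≥ 35 in order until a, a + 1, a + 2, a + 3, a + 4 are all composite.
For a = 35, 36, 37, 38, …, 45, 46, 47 the conclusion holds.
a = 48: 48 = 2 × 24; 49 = 7 × 7; 50 = 2 × 25; 51 = 3 × 17; 52 = 2 × 26 — all composite.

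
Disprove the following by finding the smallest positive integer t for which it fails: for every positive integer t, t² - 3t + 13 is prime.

t = 12

Check each positive integer t in order until t² - 3t + 13 is not prime.
For t = 1, 2, 3, 4, …, 9, 10, 11 the conclusion holds.
t = 12: t² - 3t + 13 = 121 = 11 × 11, composite.
So t = 12 is the smallest counterexample.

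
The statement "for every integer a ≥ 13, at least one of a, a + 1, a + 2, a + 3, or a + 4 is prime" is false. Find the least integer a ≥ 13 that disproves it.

We need the least integer a ≥ 13 for which a, a + 1, a + 2, a + 3, a + 4 are all composite.
For a = 13, 14, 15, 16, …, 21, 22, 23 the conclusion holds.
a = 24: 24 = 2 × 12; 25 = 5 × 5; 26 = 2 × 13; 27 = 3 × 9; 28 = 2 × 14 — all composite.
Hence a = 24 is a counterexample.

a = 24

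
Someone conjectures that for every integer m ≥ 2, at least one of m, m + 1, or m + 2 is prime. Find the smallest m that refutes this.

A counterexample is any integer m ≥ 2 such that m, m + 1, m + 2 are all composite; we check each in order.
m = 2: 2 is prime.
m = 3: 3 is prime.
m = 4: 5 is prime.
m = 5: 5 is prime.
m = 6: 7 is prime.
m = 7: 7 is prime.
m = 8: 8 = 2 × 4; 9 = 3 × 3; 10 = 2 × 5 — all composite.
Hence m = 8 is a counterexample.

m = 8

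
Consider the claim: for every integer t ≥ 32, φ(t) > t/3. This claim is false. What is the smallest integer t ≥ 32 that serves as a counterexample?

We need the least integer t ≥ 32 for which the claim fails.
The first 4 eligible values, up to t = 35, all satisfy the conclusion.
t = 36: φ(36) = 12 and 36/3 = 12, so φ(36) ≤ 36/3.

t = 36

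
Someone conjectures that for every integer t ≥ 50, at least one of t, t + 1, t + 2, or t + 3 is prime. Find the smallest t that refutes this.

The first 4 eligible values, up to t = 53, all satisfy the conclusion.
t = 54: 54 = 2 × 27; 55 = 5 × 11; 56 = 2 × 28; 57 = 3 × 19 — all composite.
Thus t = 54 disproves the claim, and no smaller t works.

t = 54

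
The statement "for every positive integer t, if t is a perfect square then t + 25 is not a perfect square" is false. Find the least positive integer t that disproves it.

t = 144

A counterexample is any positive integer t such that t is a perfect square but t + 25 is a perfect square; we check each in order.
The first 11 eligible values, up to t = 121, all satisfy the conclusion.
t = 144: 144 = 12² and 144 + 25 = 169 = 13².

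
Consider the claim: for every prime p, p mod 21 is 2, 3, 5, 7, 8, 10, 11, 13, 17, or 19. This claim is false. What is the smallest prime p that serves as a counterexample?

A counterexample is any prime p such that the claim fails; we check each in order.
The first 11 eligible values, up to p = 31, all satisfy the conclusion.
p = 37: 37 mod 21 = 16 — not in {2, 3, 5, 7, 8, 10, 11, 13, 17, 19}.
Hence p = 37 is a counterexample.

p = 37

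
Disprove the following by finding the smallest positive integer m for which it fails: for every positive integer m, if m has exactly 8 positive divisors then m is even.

We need the least positive integer m for which m has exactly 8 positive divisors but m is odd.
For m = 24, 30, 40, 42, …, 88, 102, 104 the conclusion holds.
m = 105: divisors of 105: 1, 3, 5, 7, 15, 21, 35, 105; 105 is odd.
Thus m = 105 disproves the claim, and no smaller m works.

m = 105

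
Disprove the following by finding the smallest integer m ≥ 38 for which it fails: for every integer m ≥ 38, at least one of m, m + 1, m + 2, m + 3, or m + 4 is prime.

For m = 38, 39, 40, 41, 42, 43, 44, 45, 46, 47 the conclusion holds.
m = 48: 48 = 2 × 24; 49 = 7 × 7; 50 = 2 × 25; 51 = 3 × 17; 52 = 2 × 26 — all composite.

m = 48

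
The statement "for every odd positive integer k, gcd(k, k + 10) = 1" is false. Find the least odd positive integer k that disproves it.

We need the least odd positive integer k for which gcd(k, k + 10) > 1.
k = 1: gcd(1, 11) = 1.
k = 3: gcd(3, 13) = 1.
k = 5: gcd(5, 15) = 5.

k = 5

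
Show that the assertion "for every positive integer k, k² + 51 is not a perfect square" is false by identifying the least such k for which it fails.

k = 7

A counterexample is any positive integer k such that k² + 51 is a perfect square; we check each in order.
k = 1: 1² + 51 = 52, not a perfect square.
k = 2: 2² + 51 = 55, not a perfect square.
k = 3: 3² + 51 = 60, not a perfect square.
k = 4: 4² + 51 = 67, not a perfect square.
k = 5: 5² + 51 = 76, not a perfect square.
k = 6: 6² + 51 = 87, not a perfect square.
k = 7: 7² + 51 = 100 = 10², a perfect square.
Thus k = 7 disproves the claim, and no smaller k works.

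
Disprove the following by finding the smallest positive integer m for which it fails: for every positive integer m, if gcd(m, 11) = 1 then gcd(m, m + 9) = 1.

For m = 1, 2 the conclusion holds.
m = 3: gcd(3, 12) = 3.

m = 3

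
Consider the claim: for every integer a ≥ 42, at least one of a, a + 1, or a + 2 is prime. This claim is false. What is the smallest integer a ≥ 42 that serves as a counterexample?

We need the least integer a ≥ 42 for which a, a + 1, a + 2 are all composite.
a = 42: 43 is prime.
a = 43: 43 is prime.
a = 44: 44 = 2 × 22; 45 = 3 × 15; 46 = 2 × 23 — all composite.

a = 44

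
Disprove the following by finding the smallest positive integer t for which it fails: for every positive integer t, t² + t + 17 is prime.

t = 16

A counterexample is any positive integer t such that t² + t + 17 is not prime; we check each in order.
For t = 1, 2, 3, 4, …, 13, 14, 15 the conclusion holds.
t = 16: t² + t + 17 = 289 = 17 × 17, composite.
Hence t = 16 is a counterexample.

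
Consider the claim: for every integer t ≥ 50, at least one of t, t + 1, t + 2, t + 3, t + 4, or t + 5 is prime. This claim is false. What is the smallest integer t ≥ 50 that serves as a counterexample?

We need the least integer t ≥ 50 for which t, t + 1, t + 2, t + 3, t + 4, t + 5 are all composite.
For t = 50, 51, 52, 53, …, 87, 88, 89 the conclusion holds.
t = 90: 90 = 2 × 45; 91 = 7 × 13; 92 = 2 × 46; 93 = 3 × 31; 94 = 2 × 47; 95 = 5 × 19 — all composite.

t = 90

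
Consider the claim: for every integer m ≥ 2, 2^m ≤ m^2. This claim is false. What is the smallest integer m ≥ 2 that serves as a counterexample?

m = 5

A counterexample is any integer m ≥ 2 such that 2^m > m^2; we check each in order.
For m = 2, 3, 4 the conclusion holds.
m = 5: 2^m = 32 and m^2 = 25, so 32 > 25.
Hence m = 5 is a counterexample.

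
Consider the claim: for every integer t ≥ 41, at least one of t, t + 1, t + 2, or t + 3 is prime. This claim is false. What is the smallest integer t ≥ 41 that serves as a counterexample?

t = 48

Check each integer t ≥ 41 in order until t, t + 1, t + 2, t + 3 are all composite.
t = 41: 41 is prime.
t = 42: 43 is prime.
t = 43: 43 is prime.
t = 44: 47 is prime.
t = 45: 47 is prime.
t = 46: 47 is prime.
t = 47: 47 is prime.
t = 48: 48 = 2 × 24; 49 = 7 × 7; 50 = 2 × 25; 51 = 3 × 17 — all composite.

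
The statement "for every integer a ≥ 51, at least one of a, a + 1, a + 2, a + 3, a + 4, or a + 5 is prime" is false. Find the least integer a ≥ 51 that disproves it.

The first 39 eligible values, up to a = 89, all satisfy the conclusion.
a = 90: 90 = 2 × 45; 91 = 7 × 13; 92 = 2 × 46; 93 = 3 × 31; 94 = 2 × 47; 95 = 5 × 19 — all composite.
Hence a = 90 is a counterexample.

a = 90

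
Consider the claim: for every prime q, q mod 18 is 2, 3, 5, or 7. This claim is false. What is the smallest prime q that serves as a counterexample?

q = 11

For q = 2, 3, 5, 7 the conclusion holds.
q = 11: 11 mod 18 = 11 — not in {2, 3, 5, 7}.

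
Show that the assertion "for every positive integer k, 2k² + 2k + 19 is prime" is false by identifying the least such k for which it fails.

For k = 1, 2, 3, 4, …, 15, 16, 17 the conclusion holds.
k = 18: 2k² + 2k + 19 = 703 = 19 × 37, composite.

k = 18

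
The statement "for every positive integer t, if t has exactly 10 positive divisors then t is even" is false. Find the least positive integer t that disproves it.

For t = 48, 80, 112, 162, 176, 208, 272, 304, 368 the conclusion holds.
t = 405: divisors of 405: 10 divisors; 405 is odd.
So t = 405 is the smallest counterexample.

t = 405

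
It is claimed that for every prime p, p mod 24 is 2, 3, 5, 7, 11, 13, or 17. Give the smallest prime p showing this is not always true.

A counterexample is any prime p such that the claim fails; we check each in order.
The first 7 eligible values, up to p = 17, all satisfy the conclusion.
p = 19: 19 mod 24 = 19 — not in {2, 3, 5, 7, 11, 13, 17}.

p = 19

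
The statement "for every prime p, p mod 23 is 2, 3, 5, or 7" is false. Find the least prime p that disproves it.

A counterexample is any prime p such that the claim fails; we check each in order.
p = 2: 2 mod 23 = 2.
p = 3: 3 mod 23 = 3.
p = 5: 5 mod 23 = 5.
p = 7: 7 mod 23 = 7.
p = 11: 11 mod 23 = 11 — not in {2, 3, 5, 7}.

p = 11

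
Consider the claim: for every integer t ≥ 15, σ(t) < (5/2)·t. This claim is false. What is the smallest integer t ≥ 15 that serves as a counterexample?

The first 9 eligible values, up to t = 23, all satisfy the conclusion.
t = 24: σ(24) = 60; 60 ≥ 60.

t = 24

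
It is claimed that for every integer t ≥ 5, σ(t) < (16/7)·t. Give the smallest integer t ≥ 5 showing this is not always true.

Check each integer t ≥ 5 in order until the claim fails.
t = 5: σ(5) = 6; 6 < 80/7.
t = 6: σ(6) = 12; 12 < 96/7.
t = 7: σ(7) = 8; 8 < 16.
t = 8: σ(8) = 15; 15 < 128/7.
t = 9: σ(9) = 13; 13 < 144/7.
t = 10: σ(10) = 18; 18 < 160/7.
t = 11: σ(11) = 12; 12 < 176/7.
t = 12: σ(12) = 28; 28 ≥ 192/7.

t = 12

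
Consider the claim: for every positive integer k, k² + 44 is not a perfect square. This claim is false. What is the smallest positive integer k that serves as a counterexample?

k = 10

For k = 1, 2, 3, 4, 5, 6, 7, 8, 9 the conclusion holds.
k = 10: 10² + 44 = 144 = 12², a perfect square.
Thus k = 10 disproves the claim, and no smaller k works.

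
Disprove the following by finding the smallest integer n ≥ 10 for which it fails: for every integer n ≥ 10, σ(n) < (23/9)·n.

A counterexample is any integer n ≥ 10 such that the claim fails; we check each in order.
For n = 10, 11, 12, 13, …, 45, 46, 47 the conclusion holds.
n = 48: σ(48) = 124; 124 ≥ 368/3.

n = 48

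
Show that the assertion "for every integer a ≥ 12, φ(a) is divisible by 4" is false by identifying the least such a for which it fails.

a = 14

a = 12: φ(12) = 4; 4 mod 4 = 0.
a = 13: φ(13) = 12; 12 mod 4 = 0.
a = 14: φ(14) = 6; 6 mod 4 = 2.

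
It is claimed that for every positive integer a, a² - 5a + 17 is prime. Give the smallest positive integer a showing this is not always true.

a = 13

A counterexample is any positive integer a such that a² - 5a + 17 is not prime; we check each in order.
For a = 1, 2, 3, 4, …, 10, 11, 12 the conclusion holds.
a = 13: a² - 5a + 17 = 121 = 11 × 11, composite.
Thus a = 13 disproves the claim, and no smaller a works.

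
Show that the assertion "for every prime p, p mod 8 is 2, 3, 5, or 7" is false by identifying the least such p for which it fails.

For p = 2, 3, 5, 7, 11, 13 the conclusion holds.
p = 17: 17 mod 8 = 1 — not in {2, 3, 5, 7}.

p = 17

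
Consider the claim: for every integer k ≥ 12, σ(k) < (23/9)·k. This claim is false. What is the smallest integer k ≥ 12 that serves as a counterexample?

k = 48

For k = 12, 13, 14, 15, …, 45, 46, 47 the conclusion holds.
k = 48: σ(48) = 124; 124 ≥ 368/3.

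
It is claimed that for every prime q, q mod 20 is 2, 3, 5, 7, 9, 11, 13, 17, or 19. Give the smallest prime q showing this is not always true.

A counterexample is any prime q such that the claim fails; we check each in order.
The first 12 eligible values, up to q = 37, all satisfy the conclusion.
q = 41: 41 mod 20 = 1 — not in {2, 3, 5, 7, 9, 11, 13, 17, 19}.
Thus q = 41 disproves the claim, and no smaller q works.

q = 41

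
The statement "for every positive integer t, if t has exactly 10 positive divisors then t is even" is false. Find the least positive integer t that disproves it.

t = 405

For t = 48, 80, 112, 162, 176, 208, 272, 304, 368 the conclusion holds.
t = 405: divisors of 405: 10 divisors; 405 is odd.
So t = 405 is the smallest counterexample.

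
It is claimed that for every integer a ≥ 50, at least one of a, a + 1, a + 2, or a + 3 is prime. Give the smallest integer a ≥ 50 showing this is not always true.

Check each integer a ≥ 50 in order until a, a + 1, a + 2, a + 3 are all composite.
a = 50: 53 is prime.
a = 51: 53 is prime.
a = 52: 53 is prime.
a = 53: 53 is prime.
a = 54: 54 = 2 × 27; 55 = 5 × 11; 56 = 2 × 28; 57 = 3 × 19 — all composite.

a = 54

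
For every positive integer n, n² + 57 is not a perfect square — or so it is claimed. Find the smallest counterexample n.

n = 8

n = 1: 1² + 57 = 58, not a perfect square.
n = 2: 2² + 57 = 61, not a perfect square.
n = 3: 3² + 57 = 66, not a perfect square.
n = 4: 4² + 57 = 73, not a perfect square.
n = 5: 5² + 57 = 82, not a perfect square.
n = 6: 6² + 57 = 93, not a perfect square.
n = 7: 7² + 57 = 106, not a perfect square.
n = 8: 8² + 57 = 121 = 11², a perfect square.
So n = 8 is the smallest counterexample.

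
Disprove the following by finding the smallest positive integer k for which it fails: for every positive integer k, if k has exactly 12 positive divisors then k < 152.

k = 156

We need the least positive integer k for which k has exactly 12 positive divisors but the claim fails.
For k = 60, 72, 84, 90, 96, 108, 126, 132, 140, 150 the conclusion holds.
k = 156: τ(156) = 12; 156 ≥ 152.
So k = 156 is the smallest counterexample.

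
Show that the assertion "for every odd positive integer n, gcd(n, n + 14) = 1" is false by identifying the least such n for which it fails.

n = 7

Check each odd positive integer n in order until gcd(n, n + 14) > 1.
For n = 1, 3, 5 the conclusion holds.
n = 7: gcd(7, 21) = 7.
Hence n = 7 is a counterexample.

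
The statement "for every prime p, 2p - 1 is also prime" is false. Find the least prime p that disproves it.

p = 5

For p = 2, 3 the conclusion holds.
p = 5: 2p - 1 = 9 = 3 × 3, not prime.
Hence p = 5 is a counterexample.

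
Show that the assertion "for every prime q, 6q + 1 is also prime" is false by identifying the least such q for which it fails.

Check each prime q in order until 6q + 1 is not prime.
The first 7 eligible values, up to q = 17, all satisfy the conclusion.
q = 19: 6q + 1 = 115 = 5 × 23, not prime.
Thus q = 19 disproves the claim, and no smaller q works.

q = 19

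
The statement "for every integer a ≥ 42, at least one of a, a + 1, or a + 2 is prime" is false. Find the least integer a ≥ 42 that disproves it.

a = 44

a = 42: 43 is prime.
a = 43: 43 is prime.
a = 44: 44 = 2 × 22; 45 = 3 × 15; 46 = 2 × 23 — all composite.
So a = 44 is the smallest counterexample.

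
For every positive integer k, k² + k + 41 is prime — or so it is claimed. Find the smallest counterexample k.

k = 40

The first 39 eligible values, up to k = 39, all satisfy the conclusion.
k = 40: k² + k + 41 = 1681 = 41 × 41, composite.
Hence k = 40 is a counterexample.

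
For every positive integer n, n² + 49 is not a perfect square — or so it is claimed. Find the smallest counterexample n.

n = 24

For n = 1, 2, 3, 4, …, 21, 22, 23 the conclusion holds.
n = 24: 24² + 49 = 625 = 25², a perfect square.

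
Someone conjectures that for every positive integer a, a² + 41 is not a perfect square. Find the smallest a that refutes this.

a = 20

A counterexample is any positive integer a such that a² + 41 is a perfect square; we check each in order.
For a = 1, 2, 3, 4, …, 17, 18, 19 the conclusion holds.
a = 20: 20² + 41 = 441 = 21², a perfect square.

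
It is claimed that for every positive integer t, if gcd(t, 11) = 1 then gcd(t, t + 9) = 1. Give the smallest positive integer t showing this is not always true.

t = 3

We need the least positive integer t for which gcd(t, 11) = 1 but gcd(t, t + 9) > 1.
t = 1: gcd(1, 10) = 1.
t = 2: gcd(2, 11) = 1.
t = 3: gcd(3, 12) = 3.
Hence t = 3 is a counterexample.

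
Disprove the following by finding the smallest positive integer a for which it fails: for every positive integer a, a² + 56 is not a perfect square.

a = 5

A counterexample is any positive integer a such that a² + 56 is a perfect square; we check each in order.
The first 4 eligible values, up to a = 4, all satisfy the conclusion.
a = 5: 5² + 56 = 81 = 9², a perfect square.
Hence a = 5 is a counterexample.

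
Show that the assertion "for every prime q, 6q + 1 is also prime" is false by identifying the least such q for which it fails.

q = 19

Check each prime q in order until 6q + 1 is not prime.
q = 2: 6q + 1 = 13, prime.
q = 3: 6q + 1 = 19, prime.
q = 5: 6q + 1 = 31, prime.
q = 7: 6q + 1 = 43, prime.
q = 11: 6q + 1 = 67, prime.
q = 13: 6q + 1 = 79, prime.
q = 17: 6q + 1 = 103, prime.
q = 19: 6q + 1 = 115 = 5 × 23, not prime.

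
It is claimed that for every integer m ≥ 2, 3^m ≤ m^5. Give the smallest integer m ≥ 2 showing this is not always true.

A counterexample is any integer m ≥ 2 such that 3^m > m^5; we check each in order.
For m = 2, 3, 4, 5, 6, 7, 8, 9, 10 the conclusion holds.
m = 11: 3^m = 177147 and m^5 = 161051, so 177147 > 161051.

m = 11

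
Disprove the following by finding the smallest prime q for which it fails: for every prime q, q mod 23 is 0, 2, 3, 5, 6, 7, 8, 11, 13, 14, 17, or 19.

Check each prime q in order until the claim fails.
For q = 2, 3, 5, 7, …, 29, 31, 37 the conclusion holds.
q = 41: 41 mod 23 = 18 — not in {0, 2, 3, 5, 6, 7, 8, 11, 13, 14, 17, 19}.

q = 41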